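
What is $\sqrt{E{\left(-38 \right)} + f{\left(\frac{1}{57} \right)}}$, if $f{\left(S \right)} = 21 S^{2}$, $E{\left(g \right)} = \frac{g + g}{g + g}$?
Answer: $\frac{\sqrt{3270}}{57} \approx 1.0032$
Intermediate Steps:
$E{\left(g \right)} = 1$ ($E{\left(g \right)} = \frac{2 g}{2 g} = 2 g \frac{1}{2 g} = 1$)
$\sqrt{E{\left(-38 \right)} + f{\left(\frac{1}{57} \right)}} = \sqrt{1 + 21 \left(\frac{1}{57}\right)^{2}} = \sqrt{1 + \frac{21}{3249}} = \sqrt{1 + 21 \cdot \frac{1}{3249}} = \sqrt{1 + \frac{7}{1083}} = \sqrt{\frac{1090}{1083}} = \frac{\sqrt{3270}}{57}$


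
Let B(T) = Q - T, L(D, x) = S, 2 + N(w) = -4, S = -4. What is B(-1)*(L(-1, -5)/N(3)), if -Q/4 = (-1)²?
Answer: -2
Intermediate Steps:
N(w) = -6 (N(w) = -2 - 4 = -6)
Q = -4 (Q = -4*(-1)² = -4*1 = -4)
L(D, x) = -4
B(T) = -4 - T
B(-1)*(L(-1, -5)/N(3)) = (-4 - 1*(-1))*(-4/(-6)) = (-4 + 1)*(-4*(-⅙)) = -3*⅔ = -2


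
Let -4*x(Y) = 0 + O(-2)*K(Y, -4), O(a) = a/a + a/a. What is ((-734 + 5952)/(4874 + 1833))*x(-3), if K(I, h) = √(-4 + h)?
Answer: -5218*I*√2/6707 ≈ -1.1002*I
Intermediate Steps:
O(a) = 2 (O(a) = 1 + 1 = 2)
x(Y) = -I*√2 (x(Y) = -(0 + 2*√(-4 - 4))/4 = -(0 + 2*√(-8))/4 = -(0 + 2*(2*I*√2))/4 = -(0 + 4*I*√2)/4 = -I*√2)
((-734 + 5952)/(4874 + 1833))*x(-3) = ((-734 + 5952)/(4874 + 1833))*(-I*√2) = (5218/6707)*(-I*√2) = (5218*(1/6707))*(-I*√2) = 5218*(-I*√2)/6707 = -5218*I*√2/6707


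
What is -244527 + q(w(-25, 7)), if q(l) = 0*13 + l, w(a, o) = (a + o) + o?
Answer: -244538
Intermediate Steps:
w(a, o) = a + 2*o
q(l) = l (q(l) = 0 + l = l)
-244527 + q(w(-25, 7)) = -244527 + (-25 + 2*7) = -244527 + (-25 + 14) = -244527 - 11 = -244538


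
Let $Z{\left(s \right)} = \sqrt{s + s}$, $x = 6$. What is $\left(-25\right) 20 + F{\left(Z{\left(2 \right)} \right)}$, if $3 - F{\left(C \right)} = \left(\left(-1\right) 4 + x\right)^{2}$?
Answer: $-501$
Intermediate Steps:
$Z{\left(s \right)} = \sqrt{2} \sqrt{s}$ ($Z{\left(s \right)} = \sqrt{2 s} = \sqrt{2} \sqrt{s}$)
$F{\left(C \right)} = -1$ ($F{\left(C \right)} = 3 - \left(\left(-1\right) 4 + 6\right)^{2} = 3 - \left(-4 + 6\right)^{2} = 3 - 2^{2} = 3 - 4 = -1$)
$\left(-25\right) 20 + F{\left(Z{\left(2 \right)} \right)} = \left(-25\right) 20 - 1 = -500 - 1 = -501$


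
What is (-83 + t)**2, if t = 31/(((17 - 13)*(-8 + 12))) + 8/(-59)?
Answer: 5875375801/891136 ≈ 6593.1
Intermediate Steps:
t = 1701/944 (t = 31/((4*4)) + 8*(-1/59) = 31/16 - 8/59 = 1701/944 ≈ 1.8019)
(-83 + t)**2 = (-83 + 1701/944)**2 = (-76651/944)**2 = 5875375801/891136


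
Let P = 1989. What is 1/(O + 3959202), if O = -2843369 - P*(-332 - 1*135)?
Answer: 1/2044696 ≈ 4.8907e-7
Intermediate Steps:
O = -1914506 (O = -2843369 - 1989*(-332 - 1*135) = -2843369 - 1989*(-332 - 135) = -2843369 - 1989*(-467) = -2843369 - 1*(-928863) = -2843369 + 928863 = -1914506)
1/(O + 3959202) = 1/(-1914506 + 3959202) = 1/2044696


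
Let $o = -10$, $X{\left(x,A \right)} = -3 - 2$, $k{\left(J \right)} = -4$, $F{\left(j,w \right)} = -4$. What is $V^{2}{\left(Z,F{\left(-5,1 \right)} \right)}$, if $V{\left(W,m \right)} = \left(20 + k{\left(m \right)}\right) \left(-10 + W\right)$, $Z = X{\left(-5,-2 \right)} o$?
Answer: $409600$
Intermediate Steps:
$X{\left(x,A \right)} = -5$
$Z = 50$ ($Z = \left(-5\right) \left(-10\right) = 50$)
$V{\left(W,m \right)} = -160 + 16 W$ ($V{\left(W,m \right)} = \left(20 - 4\right) \left(-10 + W\right) = 16 \left(-10 + W\right) = -160 + 16 W$)
$V^{2}{\left(Z,F{\left(-5,1 \right)} \right)} = \left(-160 + 16 \cdot 50\right)^{2} = \left(-160 + 800\right)^{2} = 640^{2} = 409600$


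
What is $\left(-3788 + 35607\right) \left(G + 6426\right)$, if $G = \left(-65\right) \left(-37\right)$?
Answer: $280993589$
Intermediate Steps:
$G = 2405$
$\left(-3788 + 35607\right) \left(G + 6426\right) = \left(-3788 + 35607\right) \left(2405 + 6426\right) = 31819 \cdot 8831 = 280993589$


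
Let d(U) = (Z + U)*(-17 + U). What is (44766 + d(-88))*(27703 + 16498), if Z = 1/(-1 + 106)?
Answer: 2387075005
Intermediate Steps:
Z = 1/105 ≈ 0.0095238
d(U) = (-17 + U)*(1/105 + U) (d(U) = (1/105 + U)*(-17 + U) = (-17 + U)*(1/105 + U))
(44766 + d(-88))*(27703 + 16498) = (44766 + (-17/105 + (-88)**2 - 1784/105*(-88)))*(27703 + 16498) = (44766 + (-17/105 + 7744 + 156992/105))*44201 = (44766 + 9239)*44201 = 54005*44201 = 2387075005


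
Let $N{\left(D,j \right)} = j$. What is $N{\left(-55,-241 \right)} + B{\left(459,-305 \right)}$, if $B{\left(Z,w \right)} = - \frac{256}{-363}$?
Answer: $- \frac{87227}{363} \approx -240.29$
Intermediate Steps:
$B{\left(Z,w \right)} = \frac{256}{363}$ ($B{\left(Z,w \right)} = \left(-256\right) \left(- \frac{1}{363}\right) = \frac{256}{363}$)
$N{\left(-55,-241 \right)} + B{\left(459,-305 \right)} = -241 + \frac{256}{363} = - \frac{87227}{363}$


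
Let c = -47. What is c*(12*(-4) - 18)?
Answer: 3102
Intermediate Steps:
c*(12*(-4) - 18) = -47*(12*(-4) - 18) = -47*(-48 - 18) = -47*(-66) = 3102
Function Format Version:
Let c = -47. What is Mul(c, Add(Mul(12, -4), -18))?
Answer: 3102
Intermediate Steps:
Mul(c, Add(Mul(12, -4), -18)) = Mul(-47, Add(Mul(12, -4), -18)) = Mul(-47, Add(-48, -18)) = Mul(-47, -66) = 3102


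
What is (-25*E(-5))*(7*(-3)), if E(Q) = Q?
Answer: -2625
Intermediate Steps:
(-25*E(-5))*(7*(-3)) = (-25*(-5))*(7*(-3)) = 125*(-21) = -2625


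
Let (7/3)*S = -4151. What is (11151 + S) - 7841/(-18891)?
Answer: 177054293/18891 ≈ 9372.4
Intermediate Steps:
S = -1779 (S = (3/7)*(-4151) = -1779)
(11151 + S) - 7841/(-18891) = (11151 - 1779) - 7841/(-18891) = 9372 - 7841*(-1/18891) = 9372 + 7841/18891 = 177054293/18891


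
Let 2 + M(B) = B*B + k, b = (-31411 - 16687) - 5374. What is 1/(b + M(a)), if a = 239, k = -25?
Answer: 1/3622 ≈ 0.00027609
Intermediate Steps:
b = -53472 (b = -48098 - 5374 = -53472)
M(B) = -27 + B**2 (M(B) = -2 + (B*B - 25) = -2 + (B**2 - 25) = -2 + (-25 + B**2) = -27 + B**2)
1/(b + M(a)) = 1/(-53472 + (-27 + 239**2)) = 1/(-53472 + (-27 + 57121)) = 1/(-53472 + 57094) = 1/3622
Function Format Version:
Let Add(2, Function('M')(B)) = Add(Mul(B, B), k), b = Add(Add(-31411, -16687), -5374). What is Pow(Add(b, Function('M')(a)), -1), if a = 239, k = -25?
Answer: Rational(1, 3622) ≈ 0.00027609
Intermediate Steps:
b = -53472 (b = Add(-48098, -5374) = -53472)
Function('M')(B) = Add(-27, Pow(B, 2)) (Function('M')(B) = Add(-2, Add(Mul(B, B), -25)) = Add(-2, Add(Pow(B, 2), -25)) = Add(-2, Add(-25, Pow(B, 2))) = Add(-27, Pow(B, 2)))
Pow(Add(b, Function('M')(a)), -1) = Pow(Add(-53472, Add(-27, Pow(239, 2))), -1) = Pow(Add(-53472, Add(-27, 57121)), -1) = Pow(Add(-53472, 57094), -1) = Pow(3622, -1) = Rational(1, 3622)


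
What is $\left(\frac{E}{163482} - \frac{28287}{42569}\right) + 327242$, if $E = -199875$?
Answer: $\frac{759116916221409}{2319755086} \approx 3.2724 \cdot 10^{5}$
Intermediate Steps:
$\left(\frac{E}{163482} - \frac{28287}{42569}\right) + 327242 = \left(- \frac{199875}{163482} - \frac{28287}{42569}\right) + 327242 = \left(\left(-199875\right) \frac{1}{163482} - \frac{28287}{42569}\right) + 327242 = \left(- \frac{66625}{54494} - \frac{28287}{42569}\right) + 327242 = - \frac{4377631403}{2319755086} + 327242 = \frac{759116916221409}{2319755086}$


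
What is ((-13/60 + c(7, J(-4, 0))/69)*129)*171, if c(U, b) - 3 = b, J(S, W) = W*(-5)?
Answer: -1757367/460 ≈ -3820.4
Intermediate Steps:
J(S, W) = -5*W
c(U, b) = 3 + b
((-13/60 + c(7, J(-4, 0))/69)*129)*171 = ((-13/60 + (3 - 5*0)/69)*129)*171 = ((-13*1/60 + (3 + 0)*(1/69))*129)*171 = ((-13/60 + 3*(1/69))*129)*171 = ((-13/60 + 1/23)*129)*171 = -239/1380*129*171 = -10277/460*171 = -1757367/460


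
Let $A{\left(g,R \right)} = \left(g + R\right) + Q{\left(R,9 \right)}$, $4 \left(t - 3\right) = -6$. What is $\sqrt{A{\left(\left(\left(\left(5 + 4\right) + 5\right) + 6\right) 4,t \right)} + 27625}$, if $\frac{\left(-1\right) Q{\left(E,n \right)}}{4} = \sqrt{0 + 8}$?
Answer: $\frac{\sqrt{110826 - 32 \sqrt{2}}}{2} \approx 166.42$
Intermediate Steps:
$t = \frac{3}{2}$ ($t = 3 + \frac{1}{4} \left(-6\right) = 3 - \frac{3}{2} = \frac{3}{2} \approx 1.5$)
$Q{\left(E,n \right)} = - 8 \sqrt{2}$ ($Q{\left(E,n \right)} = - 4 \sqrt{0 + 8} = - 4 \sqrt{8} = - 4 \cdot 2 \sqrt{2} = - 8 \sqrt{2}$)
$A{\left(g,R \right)} = R + g - 8 \sqrt{2}$ ($A{\left(g,R \right)} = \left(g + R\right) - 8 \sqrt{2} = \left(R + g\right) - 8 \sqrt{2} = R + g - 8 \sqrt{2}$)
$\sqrt{A{\left(\left(\left(\left(5 + 4\right) + 5\right) + 6\right) 4,t \right)} + 27625} = \sqrt{\left(\frac{3}{2} + \left(\left(\left(5 + 4\right) + 5\right) + 6\right) 4 - 8 \sqrt{2}\right) + 27625} = \sqrt{\left(\frac{3}{2} + \left(\left(9 + 5\right) + 6\right) 4 - 8 \sqrt{2}\right) + 27625} = \sqrt{\left(\frac{3}{2} + \left(14 + 6\right) 4 - 8 \sqrt{2}\right) + 27625} = \sqrt{\left(\frac{3}{2} + 20 \cdot 4 - 8 \sqrt{2}\right) + 27625} = \sqrt{\left(\frac{3}{2} + 80 - 8 \sqrt{2}\right) + 27625} = \sqrt{\left(\frac{163}{2} - 8 \sqrt{2}\right) + 27625} = \sqrt{\frac{55413}{2} - 8 \sqrt{2}}$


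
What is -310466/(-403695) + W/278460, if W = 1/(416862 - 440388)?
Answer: 45197295032837/58769469191160 ≈ 0.76906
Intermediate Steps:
W = -1/23526 (W = 1/(-23526) = -1/23526 ≈ -4.2506e-5)
-310466/(-403695) + W/278460 = -310466/(-403695) - 1/23526/278460 = -310466*(-1/403695) - 1/23526*1/278460 = 310466/403695 - 1/6551049960 = 45197295032837/58769469191160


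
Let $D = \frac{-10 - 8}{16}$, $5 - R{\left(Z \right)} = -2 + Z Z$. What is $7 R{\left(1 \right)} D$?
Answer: $- \frac{189}{4} \approx -47.25$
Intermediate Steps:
$R{\left(Z \right)} = 7 - Z^{2}$ ($R{\left(Z \right)} = 5 - \left(-2 + Z Z\right) = 5 - \left(-2 + Z^{2}\right) = 7 - Z^{2}$)
$D = - \frac{9}{8}$ ($D = \left(-18\right) \frac{1}{16} = - \frac{9}{8} \approx -1.125$)
$7 R{\left(1 \right)} D = 7 \left(7 - 1^{2}\right) \left(- \frac{9}{8}\right) = 7 \left(7 - 1\right) \left(- \frac{9}{8}\right) = 7 \cdot 6 \left(- \frac{9}{8}\right) = 42 \left(- \frac{9}{8}\right) = - \frac{189}{4}$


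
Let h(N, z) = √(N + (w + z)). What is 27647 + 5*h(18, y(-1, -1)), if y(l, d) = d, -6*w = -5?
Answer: 27647 + 5*√642/6 ≈ 27668.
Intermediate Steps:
w = ⅚ (w = -⅙*(-5) = ⅚ ≈ 0.83333)
h(N, z) = √(⅚ + N + z) (h(N, z) = √(N + (⅚ + z)) = √(⅚ + N + z))
27647 + 5*h(18, y(-1, -1)) = 27647 + 5*(√(30 + 36*18 + 36*(-1))/6) = 27647 + 5*(√(30 + 648 - 36)/6) = 27647 + 5*(√642/6) = 27647 + 5*√642/6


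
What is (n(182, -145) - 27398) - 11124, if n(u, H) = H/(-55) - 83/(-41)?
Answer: -17371320/451 ≈ -38517.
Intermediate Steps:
n(u, H) = 83/41 - H/55 (n(u, H) = H*(-1/55) - 83*(-1/41) = -H/55 + 83/41 = 83/41 - H/55)
(n(182, -145) - 27398) - 11124 = ((83/41 - 1/55*(-145)) - 27398) - 11124 = ((83/41 + 29/11) - 27398) - 11124 = (2102/451 - 27398) - 11124 = -12354396/451 - 11124 = -17371320/451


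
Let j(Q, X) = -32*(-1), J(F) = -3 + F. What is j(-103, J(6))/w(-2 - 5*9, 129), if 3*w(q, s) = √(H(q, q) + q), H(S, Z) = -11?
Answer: -48*I*√58/29 ≈ -12.605*I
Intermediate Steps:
j(Q, X) = 32
w(q, s) = √(-11 + q)/3
j(-103, J(6))/w(-2 - 5*9, 129) = 32/((√(-11 + (-2 - 5*9))/3)) = 32/((√(-11 + (-2 - 45))/3)) = 32/((√(-11 - 47)/3)) = 32/((√(-58)/3)) = 32/(((I*√58)/3)) = 32/((I*√58/3)) = 32*(-3*I*√58/58) = -48*I*√58/29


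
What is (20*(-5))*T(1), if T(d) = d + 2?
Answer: -300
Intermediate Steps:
T(d) = 2 + d
(20*(-5))*T(1) = (20*(-5))*(2 + 1) = -100*3 = -300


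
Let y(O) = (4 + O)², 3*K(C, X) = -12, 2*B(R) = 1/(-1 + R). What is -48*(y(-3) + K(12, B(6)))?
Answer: 144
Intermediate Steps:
B(R) = 1/(2*(-1 + R))
K(C, X) = -4 (K(C, X) = (⅓)*(-12) = -4)
-48*(y(-3) + K(12, B(6))) = -48*((4 - 3)² - 4) = -48*(1² - 4) = -48*(1 - 4) = -48*(-3) = 144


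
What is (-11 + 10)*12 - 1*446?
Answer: -458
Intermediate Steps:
(-11 + 10)*12 - 1*446 = -1*12 - 446 = -12 - 446 = -458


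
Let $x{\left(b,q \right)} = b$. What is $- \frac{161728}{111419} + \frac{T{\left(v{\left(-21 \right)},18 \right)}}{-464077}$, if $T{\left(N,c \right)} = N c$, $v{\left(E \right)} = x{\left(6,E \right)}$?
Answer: $- \frac{10723754044}{7386713609} \approx -1.4518$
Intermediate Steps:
$v{\left(E \right)} = 6$
$- \frac{161728}{111419} + \frac{T{\left(v{\left(-21 \right)},18 \right)}}{-464077} = - \frac{161728}{111419} + \frac{6 \cdot 18}{-464077} = \left(-161728\right) \frac{1}{111419} + 108 \left(- \frac{1}{464077}\right) = - \frac{23104}{15917} - \frac{108}{464077} = - \frac{10723754044}{7386713609}$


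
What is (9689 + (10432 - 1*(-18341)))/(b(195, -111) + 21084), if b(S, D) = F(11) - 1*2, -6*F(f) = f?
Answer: 230772/126481 ≈ 1.8246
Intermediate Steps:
F(f) = -f/6
b(S, D) = -23/6 (b(S, D) = -⅙*11 - 1*2 = -11/6 - 2 = -23/6)
(9689 + (10432 - 1*(-18341)))/(b(195, -111) + 21084) = (9689 + (10432 - 1*(-18341)))/(-23/6 + 21084) = (9689 + (10432 + 18341))/(126481/6) = (9689 + 28773)*(6/126481) = 38462*(6/126481) = 230772/126481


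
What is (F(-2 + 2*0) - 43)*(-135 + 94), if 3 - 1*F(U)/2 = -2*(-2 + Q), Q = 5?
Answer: 1025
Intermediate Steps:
F(U) = 18 (F(U) = 6 - (-4)*(-2 + 5) = 6 - (-4)*3 = 6 - 2*(-6) = 6 + 12 = 18)
(F(-2 + 2*0) - 43)*(-135 + 94) = (18 - 43)*(-135 + 94) = -25*(-41) = 1025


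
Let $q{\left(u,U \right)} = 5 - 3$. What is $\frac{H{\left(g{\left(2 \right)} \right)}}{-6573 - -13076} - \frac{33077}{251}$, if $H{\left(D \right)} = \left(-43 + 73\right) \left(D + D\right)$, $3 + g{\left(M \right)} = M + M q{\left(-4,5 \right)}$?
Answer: $- \frac{215054551}{1632253} \approx -131.75$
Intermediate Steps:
$q{\left(u,U \right)} = 2$
$g{\left(M \right)} = -3 + 3 M$ ($g{\left(M \right)} = -3 + \left(M + M 2\right) = -3 + \left(M + 2 M\right) = -3 + 3 M$)
$H{\left(D \right)} = 60 D$ ($H{\left(D \right)} = 30 \cdot 2 D = 60 D$)
$\frac{H{\left(g{\left(2 \right)} \right)}}{-6573 - -13076} - \frac{33077}{251} = \frac{60 \left(-3 + 3 \cdot 2\right)}{-6573 - -13076} - \frac{33077}{251} = \frac{60 \left(-3 + 6\right)}{-6573 + 13076} - \frac{33077}{251} = \frac{60 \cdot 3}{6503} - \frac{33077}{251} = 180 \cdot \frac{1}{6503} - \frac{33077}{251} = \frac{180}{6503} - \frac{33077}{251} = - \frac{215054551}{1632253}$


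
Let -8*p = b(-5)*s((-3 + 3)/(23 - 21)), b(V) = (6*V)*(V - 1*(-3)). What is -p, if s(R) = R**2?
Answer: 0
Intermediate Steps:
b(V) = 6*V*(3 + V) (b(V) = (6*V)*(V + 3) = (6*V)*(3 + V) = 6*V*(3 + V))
p = 0 (p = -6*(-5)*(3 - 5)*((-3 + 3)/(23 - 21))**2/8 = -6*(-5)*(-2)*(0/2)**2/8 = -15*(0*(1/2))**2/2 = -15*0**2/2 = -15*0/2 = -1/8*0 = 0)
-p = -1*0 = 0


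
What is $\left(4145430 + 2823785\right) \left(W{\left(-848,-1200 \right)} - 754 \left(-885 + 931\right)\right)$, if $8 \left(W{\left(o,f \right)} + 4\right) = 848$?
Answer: $-241009393130$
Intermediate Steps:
$W{\left(o,f \right)} = 102$ ($W{\left(o,f \right)} = -4 + \frac{1}{8} \cdot 848 = -4 + 106 = 102$)
$\left(4145430 + 2823785\right) \left(W{\left(-848,-1200 \right)} - 754 \left(-885 + 931\right)\right) = \left(4145430 + 2823785\right) \left(102 - 754 \left(-885 + 931\right)\right) = 6969215 \left(102 - 34684\right) = 6969215 \left(-34582\right) = -241009393130$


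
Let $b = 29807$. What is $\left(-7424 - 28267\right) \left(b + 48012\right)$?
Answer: $-2777437929$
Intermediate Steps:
$\left(-7424 - 28267\right) \left(b + 48012\right) = \left(-7424 - 28267\right) \left(29807 + 48012\right) = \left(-35691\right) 77819 = -2777437929$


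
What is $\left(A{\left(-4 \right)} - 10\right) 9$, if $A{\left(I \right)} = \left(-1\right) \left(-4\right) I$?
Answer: $-234$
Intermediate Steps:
$A{\left(I \right)} = 4 I$
$\left(A{\left(-4 \right)} - 10\right) 9 = \left(4 \left(-4\right) - 10\right) 9 = \left(-16 - 10\right) 9 = \left(-26\right) 9 = -234$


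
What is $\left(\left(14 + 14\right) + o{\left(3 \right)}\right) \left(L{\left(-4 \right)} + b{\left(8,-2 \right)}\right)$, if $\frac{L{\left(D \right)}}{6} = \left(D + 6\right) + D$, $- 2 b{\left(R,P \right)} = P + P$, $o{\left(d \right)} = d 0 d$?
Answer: $-280$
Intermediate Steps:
$o{\left(d \right)} = 0$ ($o{\left(d \right)} = 0 d = 0$)
$b{\left(R,P \right)} = - P$ ($b{\left(R,P \right)} = - \frac{P + P}{2} = - \frac{2 P}{2} = - P$)
$L{\left(D \right)} = 36 + 12 D$ ($L{\left(D \right)} = 6 \left(\left(D + 6\right) + D\right) = 6 \left(\left(6 + D\right) + D\right) = 6 \left(6 + 2 D\right) = 36 + 12 D$)
$\left(\left(14 + 14\right) + o{\left(3 \right)}\right) \left(L{\left(-4 \right)} + b{\left(8,-2 \right)}\right) = \left(\left(14 + 14\right) + 0\right) \left(\left(36 + 12 \left(-4\right)\right) - -2\right) = \left(28 + 0\right) \left(\left(36 - 48\right) + 2\right) = 28 \left(-12 + 2\right) = 28 \left(-10\right) = -280$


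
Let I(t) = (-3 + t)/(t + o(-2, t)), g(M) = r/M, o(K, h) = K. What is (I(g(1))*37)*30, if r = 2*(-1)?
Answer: 2775/2 ≈ 1387.5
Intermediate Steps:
r = -2
g(M) = -2/M
I(t) = (-3 + t)/(-2 + t) (I(t) = (-3 + t)/(t - 2) = (-3 + t)/(-2 + t))
(I(g(1))*37)*30 = (((-3 - 2/1)/(-2 - 2/1))*37)*30 = (((-3 - 2*1)/(-2 - 2*1))*37)*30 = (((-3 - 2)/(-2 - 2))*37)*30 = ((-5/(-4))*37)*30 = (-1/4*(-5)*37)*30 = ((5/4)*37)*30 = (185/4)*30 = 2775/2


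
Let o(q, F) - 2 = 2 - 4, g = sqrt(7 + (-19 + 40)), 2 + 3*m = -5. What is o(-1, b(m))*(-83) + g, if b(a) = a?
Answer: 2*sqrt(7) ≈ 5.2915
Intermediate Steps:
m = -7/3 (m = -2/3 + (1/3)*(-5) = -2/3 - 5/3 = -7/3 ≈ -2.3333)
g = 2*sqrt(7) (g = sqrt(7 + 21) = sqrt(28) = 2*sqrt(7) ≈ 5.2915)
o(q, F) = 0 (o(q, F) = 2 + (2 - 4) = 2 - 2 = 0)
o(-1, b(m))*(-83) + g = 0*(-83) + 2*sqrt(7) = 0 + 2*sqrt(7) = 2*sqrt(7)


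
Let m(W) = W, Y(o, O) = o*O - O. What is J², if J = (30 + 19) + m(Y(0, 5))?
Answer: 1936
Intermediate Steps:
Y(o, O) = -O + O*o (Y(o, O) = O*o - O = -O + O*o)
J = 44 (J = (30 + 19) + 5*(-1 + 0) = 49 + 5*(-1) = 49 - 5 = 44)
J² = 44² = 1936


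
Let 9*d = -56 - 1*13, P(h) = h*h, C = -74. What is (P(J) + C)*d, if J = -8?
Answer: 230/3 ≈ 76.667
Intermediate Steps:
P(h) = h**2
d = -23/3 (d = (-56 - 1*13)/9 = (-56 - 13)/9 = (1/9)*(-69) = -23/3 ≈ -7.6667)
(P(J) + C)*d = ((-8)**2 - 74)*(-23/3) = (64 - 74)*(-23/3) = -10*(-23/3) = 230/3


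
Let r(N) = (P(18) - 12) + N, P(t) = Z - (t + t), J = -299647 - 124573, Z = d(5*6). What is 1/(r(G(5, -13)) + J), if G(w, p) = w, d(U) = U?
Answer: -1/424233 ≈ -2.3572e-6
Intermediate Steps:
Z = 30 (Z = 5*6 = 30)
J = -424220
P(t) = 30 - 2*t (P(t) = 30 - (t + t) = 30 - 2*t)
r(N) = -18 + N (r(N) = ((30 - 2*18) - 12) + N = ((30 - 36) - 12) + N = (-6 - 12) + N = -18 + N)
1/(r(G(5, -13)) + J) = 1/((-18 + 5) - 424220) = 1/(-13 - 424220) = 1/(-424233) = -1/424233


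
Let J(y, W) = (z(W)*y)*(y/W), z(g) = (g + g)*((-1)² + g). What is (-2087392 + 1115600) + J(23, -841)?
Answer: -1860512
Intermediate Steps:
z(g) = 2*g*(1 + g) (z(g) = (2*g)*(1 + g) = 2*g*(1 + g))
J(y, W) = 2*y²*(1 + W) (J(y, W) = ((2*W*(1 + W))*y)*(y/W) = (2*W*y*(1 + W))*(y/W) = 2*y²*(1 + W))
(-2087392 + 1115600) + J(23, -841) = (-2087392 + 1115600) + 2*23²*(1 - 841) = -971792 + 2*529*(-840) = -971792 - 888720 = -1860512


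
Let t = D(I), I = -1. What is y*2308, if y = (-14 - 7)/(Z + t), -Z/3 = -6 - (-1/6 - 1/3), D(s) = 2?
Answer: -96936/37 ≈ -2619.9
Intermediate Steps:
t = 2
Z = 33/2 (Z = -3*(-6 - (-1/6 - 1/3)) = -3*(-6 - 1*(-1/2)) = -3*(-6 + 1/2) = -3*(-11/2) = 33/2 ≈ 16.500)
y = -42/37 (y = (-14 - 7)/(33/2 + 2) = -21/37/2 = -21*2/37 = -42/37 ≈ -1.1351)
y*2308 = -42/37*2308 = -96936/37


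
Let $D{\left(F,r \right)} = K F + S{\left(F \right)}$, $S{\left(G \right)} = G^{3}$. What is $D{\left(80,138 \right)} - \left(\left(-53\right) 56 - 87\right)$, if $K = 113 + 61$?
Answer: $528975$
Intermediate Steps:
$K = 174$
$D{\left(F,r \right)} = F^{3} + 174 F$ ($D{\left(F,r \right)} = 174 F + F^{3} = F^{3} + 174 F$)
$D{\left(80,138 \right)} - \left(\left(-53\right) 56 - 87\right) = 80 \left(174 + 80^{2}\right) - \left(\left(-53\right) 56 - 87\right) = 80 \left(174 + 6400\right) - \left(-2968 - 87\right) = 80 \cdot 6574 - -3055 = 525920 + 3055 = 528975$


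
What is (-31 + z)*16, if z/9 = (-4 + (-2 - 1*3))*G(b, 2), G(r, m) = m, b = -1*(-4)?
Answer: -3088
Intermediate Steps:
b = 4
z = -162 (z = 9*((-4 + (-2 - 1*3))*2) = 9*((-4 + (-2 - 3))*2) = 9*((-4 - 5)*2) = 9*(-9*2) = 9*(-18) = -162)
(-31 + z)*16 = (-31 - 162)*16 = -193*16 = -3088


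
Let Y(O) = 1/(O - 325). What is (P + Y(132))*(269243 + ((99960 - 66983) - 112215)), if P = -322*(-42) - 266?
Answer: 486183463965/193 ≈ 2.5191e+9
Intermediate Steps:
Y(O) = 1/(-325 + O)
P = 13258 (P = 13524 - 266 = 13258)
(P + Y(132))*(269243 + ((99960 - 66983) - 112215)) = (13258 + 1/(-325 + 132))*(269243 + ((99960 - 66983) - 112215)) = (13258 + 1/(-193))*(269243 + (32977 - 112215)) = (13258 - 1/193)*(269243 - 79238) = (2558793/193)*190005 = 486183463965/193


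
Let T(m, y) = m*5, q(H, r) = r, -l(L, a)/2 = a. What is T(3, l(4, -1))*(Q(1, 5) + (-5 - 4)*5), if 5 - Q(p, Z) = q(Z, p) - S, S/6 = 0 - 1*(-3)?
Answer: -345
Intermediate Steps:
l(L, a) = -2*a
S = 18 (S = 6*(0 - 1*(-3)) = 6*(0 + 3) = 6*3 = 18)
Q(p, Z) = 23 - p (Q(p, Z) = 5 - (p - 1*18) = 5 - (p - 18) = 5 - (-18 + p) = 5 + (18 - p) = 23 - p)
T(m, y) = 5*m
T(3, l(4, -1))*(Q(1, 5) + (-5 - 4)*5) = (5*3)*((23 - 1*1) + (-5 - 4)*5) = 15*((23 - 1) - 9*5) = 15*(22 - 45) = 15*(-23) = -345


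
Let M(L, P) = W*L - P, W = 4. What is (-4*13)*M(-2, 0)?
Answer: 416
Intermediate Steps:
M(L, P) = -P + 4*L (M(L, P) = 4*L - P = -P + 4*L)
(-4*13)*M(-2, 0) = (-4*13)*(-1*0 + 4*(-2)) = -52*(0 - 8) = -52*(-8) = 416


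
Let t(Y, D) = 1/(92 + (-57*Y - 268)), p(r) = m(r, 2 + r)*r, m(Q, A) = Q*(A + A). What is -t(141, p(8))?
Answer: 1/8213 ≈ 0.00012176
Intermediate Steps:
m(Q, A) = 2*A*Q (m(Q, A) = Q*(2*A) = 2*A*Q)
p(r) = 2*r**2*(2 + r) (p(r) = (2*(2 + r)*r)*r = (2*r*(2 + r))*r = 2*r**2*(2 + r))
t(Y, D) = 1/(-176 - 57*Y) (t(Y, D) = 1/(92 + (-268 - 57*Y)) = 1/(-176 - 57*Y))
-t(141, p(8)) = -(-1)/(176 + 57*141) = -(-1)/(176 + 8037) = -(-1)/8213 = -1*(-1/8213) = 1/8213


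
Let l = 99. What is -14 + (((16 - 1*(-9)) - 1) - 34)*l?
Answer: -1004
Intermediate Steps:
-14 + (((16 - 1*(-9)) - 1) - 34)*l = -14 + (((16 - 1*(-9)) - 1) - 34)*99 = -14 + (((16 + 9) - 1) - 34)*99 = -14 + ((25 - 1) - 34)*99 = -14 + (24 - 34)*99 = -14 - 10*99 = -14 - 990 = -1004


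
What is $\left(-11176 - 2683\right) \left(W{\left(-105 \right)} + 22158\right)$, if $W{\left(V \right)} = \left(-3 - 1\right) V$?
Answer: $-312908502$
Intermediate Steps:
$W{\left(V \right)} = - 4 V$
$\left(-11176 - 2683\right) \left(W{\left(-105 \right)} + 22158\right) = \left(-11176 - 2683\right) \left(\left(-4\right) \left(-105\right) + 22158\right) = - 13859 \left(420 + 22158\right) = \left(-13859\right) 22578 = -312908502$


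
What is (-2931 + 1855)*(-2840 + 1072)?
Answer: 1902368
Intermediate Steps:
(-2931 + 1855)*(-2840 + 1072) = -1076*(-1768) = 1902368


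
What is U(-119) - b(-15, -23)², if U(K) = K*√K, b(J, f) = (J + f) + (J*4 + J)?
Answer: -12769 - 119*I*√119 ≈ -12769.0 - 1298.1*I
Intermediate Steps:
b(J, f) = f + 6*J (b(J, f) = (J + f) + (4*J + J) = (J + f) + 5*J = f + 6*J)
U(K) = K^(3/2)
U(-119) - b(-15, -23)² = (-119)^(3/2) - (-23 + 6*(-15))² = -119*I*√119 - (-23 - 90)² = -119*I*√119 - 1*(-113)² = -119*I*√119 - 1*12769 = -119*I*√119 - 12769 = -12769 - 119*I*√119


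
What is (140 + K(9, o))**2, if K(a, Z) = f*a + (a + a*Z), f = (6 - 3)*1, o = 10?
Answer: 70756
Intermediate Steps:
f = 3 (f = 3*1 = 3)
K(a, Z) = 4*a + Z*a (K(a, Z) = 3*a + (a + a*Z) = 3*a + (a + Z*a) = 4*a + Z*a)
(140 + K(9, o))**2 = (140 + 9*(4 + 10))**2 = (140 + 9*14)**2 = (140 + 126)**2 = 266**2 = 70756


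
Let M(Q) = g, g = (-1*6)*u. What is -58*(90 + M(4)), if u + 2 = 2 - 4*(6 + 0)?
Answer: -13572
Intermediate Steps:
u = -24 (u = -2 + (2 - 4*(6 + 0)) = -2 + (2 - 4*6) = -2 + (2 - 24) = -2 - 22 = -24)
g = 144 (g = -1*6*(-24) = -6*(-24) = 144)
M(Q) = 144
-58*(90 + M(4)) = -58*(90 + 144) = -58*234 = -13572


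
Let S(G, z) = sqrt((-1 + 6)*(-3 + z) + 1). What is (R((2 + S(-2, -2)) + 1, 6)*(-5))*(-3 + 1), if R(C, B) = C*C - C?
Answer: -180 + 100*I*sqrt(6) ≈ -180.0 + 244.95*I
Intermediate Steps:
S(G, z) = sqrt(-14 + 5*z) (S(G, z) = sqrt(5*(-3 + z) + 1) = sqrt((-15 + 5*z) + 1) = sqrt(-14 + 5*z))
R(C, B) = C**2 - C
(R((2 + S(-2, -2)) + 1, 6)*(-5))*(-3 + 1) = ((((2 + sqrt(-14 + 5*(-2))) + 1)*(-1 + ((2 + sqrt(-14 + 5*(-2))) + 1)))*(-5))*(-3 + 1) = ((((2 + sqrt(-14 - 10)) + 1)*(-1 + ((2 + sqrt(-14 - 10)) + 1)))*(-5))*(-2) = ((((2 + sqrt(-24)) + 1)*(-1 + ((2 + sqrt(-24)) + 1)))*(-5))*(-2) = ((((2 + 2*I*sqrt(6)) + 1)*(-1 + ((2 + 2*I*sqrt(6)) + 1)))*(-5))*(-2) = (((3 + 2*I*sqrt(6))*(-1 + (3 + 2*I*sqrt(6))))*(-5))*(-2) = (((3 + 2*I*sqrt(6))*(2 + 2*I*sqrt(6)))*(-5))*(-2) = (((2 + 2*I*sqrt(6))*(3 + 2*I*sqrt(6)))*(-5))*(-2) = -5*(2 + 2*I*sqrt(6))*(3 + 2*I*sqrt(6))*(-2) = 10*(2 + 2*I*sqrt(6))*(3 + 2*I*sqrt(6))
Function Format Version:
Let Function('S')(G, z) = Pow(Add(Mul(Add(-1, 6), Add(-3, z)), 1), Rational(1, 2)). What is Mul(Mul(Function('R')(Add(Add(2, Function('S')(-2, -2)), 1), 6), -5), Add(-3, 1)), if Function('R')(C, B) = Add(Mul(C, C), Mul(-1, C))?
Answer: Add(-180, Mul(100, I, Pow(6, Rational(1, 2)))) ≈ Add(-180.00, Mul(244.95, I))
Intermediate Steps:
Function('S')(G, z) = Pow(Add(-14, Mul(5, z)), Rational(1, 2)) (Function('S')(G, z) = Pow(Add(Mul(5, Add(-3, z)), 1), Rational(1, 2)) = Pow(Add(Add(-15, Mul(5, z)), 1), Rational(1, 2)) = Pow(Add(-14, Mul(5, z)), Rational(1, 2)))
Function('R')(C, B) = Add(Pow(C, 2), Mul(-1, C))
Mul(Mul(Function('R')(Add(Add(2, Function('S')(-2, -2)), 1), 6), -5), Add(-3, 1)) = Mul(Mul(Mul(Add(Add(2, Pow(Add(-14, Mul(5, -2)), Rational(1, 2))), 1), Add(-1, Add(Add(2, Pow(Add(-14, Mul(5, -2)), Rational(1, 2))), 1))), -5), Add(-3, 1)) = Mul(Mul(Mul(Add(Add(2, Pow(Add(-14, -10), Rational(1, 2))), 1), Add(-1, Add(Add(2, Pow(Add(-14, -10), Rational(1, 2))), 1))), -5), -2) = Mul(Mul(Mul(Add(Add(2, Pow(-24, Rational(1, 2))), 1), Add(-1, Add(Add(2, Pow(-24, Rational(1, 2))), 1))), -5), -2) = Mul(Mul(Mul(Add(Add(2, Mul(2, I, Pow(6, Rational(1, 2)))), 1), Add(-1, Add(Add(2, Mul(2, I, Pow(6, Rational(1, 2)))), 1))), -5), -2) = Mul(Mul(Mul(Add(3, Mul(2, I, Pow(6, Rational(1, 2)))), Add(-1, Add(3, Mul(2, I, Pow(6, Rational(1, 2)))))), -5), -2) = Mul(Mul(Mul(Add(3, Mul(2, I, Pow(6, Rational(1, 2)))), Add(2, Mul(2, I, Pow(6, Rational(1, 2))))), -5), -2) = Mul(Mul(Mul(Add(2, Mul(2, I, Pow(6, Rational(1, 2)))), Add(3, Mul(2, I, Pow(6, Rational(1, 2))))), -5), -2) = Mul(Mul(-5, Add(2, Mul(2, I, Pow(6, Rational(1, 2)))), Add(3, Mul(2, I, Pow(6, Rational(1, 2))))), -2) = Mul(10, Add(2, Mul(2, I, Pow(6, Rational(1, 2)))), Add(3, Mul(2, I, Pow(6, Rational(1, 2)))))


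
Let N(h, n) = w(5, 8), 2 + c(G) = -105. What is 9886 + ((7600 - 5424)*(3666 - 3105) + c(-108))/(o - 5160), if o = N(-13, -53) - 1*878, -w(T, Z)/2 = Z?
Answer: 58629215/6054 ≈ 9684.4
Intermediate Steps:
w(T, Z) = -2*Z
c(G) = -107 (c(G) = -2 - 105 = -107)
N(h, n) = -16 (N(h, n) = -2*8 = -16)
o = -894 (o = -16 - 1*878 = -16 - 878 = -894)
9886 + ((7600 - 5424)*(3666 - 3105) + c(-108))/(o - 5160) = 9886 + ((7600 - 5424)*(3666 - 3105) - 107)/(-894 - 5160) = 9886 + (2176*561 - 107)/(-6054) = 9886 + (1220736 - 107)*(-1/6054) = 9886 + 1220629*(-1/6054) = 9886 - 1220629/6054 = 58629215/6054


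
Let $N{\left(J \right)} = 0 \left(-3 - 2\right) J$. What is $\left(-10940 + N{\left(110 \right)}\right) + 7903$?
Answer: $-3037$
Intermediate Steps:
$N{\left(J \right)} = 0$ ($N{\left(J \right)} = 0 \left(-3 - 2\right) J = 0 \left(-5\right) J = 0 J = 0$)
$\left(-10940 + N{\left(110 \right)}\right) + 7903 = \left(-10940 + 0\right) + 7903 = -10940 + 7903 = -3037$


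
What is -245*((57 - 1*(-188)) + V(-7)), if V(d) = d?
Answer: -58310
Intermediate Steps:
-245*((57 - 1*(-188)) + V(-7)) = -245*((57 - 1*(-188)) - 7) = -245*((57 + 188) - 7) = -245*(245 - 7) = -245*238 = -58310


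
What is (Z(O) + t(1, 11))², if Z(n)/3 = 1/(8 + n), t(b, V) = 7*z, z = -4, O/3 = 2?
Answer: 151321/196 ≈ 772.05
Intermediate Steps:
O = 6 (O = 3*2 = 6)
t(b, V) = -28 (t(b, V) = 7*(-4) = -28)
Z(n) = 3/(8 + n)
(Z(O) + t(1, 11))² = (3/(8 + 6) - 28)² = (3/14 - 28)² = (-389/14)² = 151321/196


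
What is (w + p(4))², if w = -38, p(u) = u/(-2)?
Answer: 1600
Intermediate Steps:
p(u) = -u/2 (p(u) = u*(-½) = -u/2)
(w + p(4))² = (-38 - ½*4)² = (-38 - 2)² = (-40)² = 1600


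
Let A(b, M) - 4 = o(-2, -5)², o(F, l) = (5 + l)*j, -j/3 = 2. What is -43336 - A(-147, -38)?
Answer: -43340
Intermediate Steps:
j = -6 (j = -3*2 = -6)
o(F, l) = -30 - 6*l (o(F, l) = (5 + l)*(-6) = -30 - 6*l)
A(b, M) = 4 (A(b, M) = 4 + (-30 - 6*(-5))² = 4 + (-30 + 30)² = 4 + 0² = 4 + 0 = 4)
-43336 - A(-147, -38) = -43336 - 1*4 = -43336 - 4 = -43340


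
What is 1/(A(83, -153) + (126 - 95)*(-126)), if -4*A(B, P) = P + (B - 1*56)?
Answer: -2/7749 ≈ -0.00025810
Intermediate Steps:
A(B, P) = 14 - B/4 - P/4 (A(B, P) = -(P + (B - 1*56))/4 = -(P + (B - 56))/4 = -(P + (-56 + B))/4 = -(-56 + B + P)/4 = 14 - B/4 - P/4)
1/(A(83, -153) + (126 - 95)*(-126)) = 1/((14 - ¼*83 - ¼*(-153)) + (126 - 95)*(-126)) = 1/((14 - 83/4 + 153/4) + 31*(-126)) = 1/(63/2 - 3906) = 1/(-7749/2) = -2/7749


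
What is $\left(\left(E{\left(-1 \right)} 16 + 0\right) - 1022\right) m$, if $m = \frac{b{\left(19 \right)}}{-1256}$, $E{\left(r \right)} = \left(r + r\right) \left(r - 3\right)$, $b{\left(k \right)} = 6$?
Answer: $\frac{1341}{314} \approx 4.2707$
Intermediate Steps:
$E{\left(r \right)} = 2 r \left(-3 + r\right)$
$m = - \frac{3}{628}$ ($m = \frac{6}{-1256} = 6 \left(- \frac{1}{1256}\right) = - \frac{3}{628} \approx -0.0047771$)
$\left(\left(E{\left(-1 \right)} 16 + 0\right) - 1022\right) m = \left(\left(2 \left(-1\right) \left(-3 - 1\right) 16 + 0\right) - 1022\right) \left(- \frac{3}{628}\right) = \left(\left(2 \left(-1\right) \left(-4\right) 16 + 0\right) - 1022\right) \left(- \frac{3}{628}\right) = \left(\left(8 \cdot 16 + 0\right) - 1022\right) \left(- \frac{3}{628}\right) = \left(\left(128 + 0\right) - 1022\right) \left(- \frac{3}{628}\right) = \left(128 - 1022\right) \left(- \frac{3}{628}\right) = \left(-894\right) \left(- \frac{3}{628}\right) = \frac{1341}{314}$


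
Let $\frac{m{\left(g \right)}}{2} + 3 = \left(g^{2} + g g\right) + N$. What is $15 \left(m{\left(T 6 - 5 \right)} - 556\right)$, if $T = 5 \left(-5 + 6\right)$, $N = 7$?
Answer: $29280$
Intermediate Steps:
$T = 5$ ($T = 5 \cdot 1 = 5$)
$m{\left(g \right)} = 8 + 4 g^{2}$ ($m{\left(g \right)} = -6 + 2 \left(\left(g^{2} + g g\right) + 7\right) = -6 + 2 \left(\left(g^{2} + g^{2}\right) + 7\right) = -6 + 2 \left(2 g^{2} + 7\right) = -6 + 2 \left(7 + 2 g^{2}\right) = -6 + \left(14 + 4 g^{2}\right) = 8 + 4 g^{2}$)
$15 \left(m{\left(T 6 - 5 \right)} - 556\right) = 15 \left(\left(8 + 4 \left(5 \cdot 6 - 5\right)^{2}\right) - 556\right) = 15 \left(\left(8 + 4 \left(30 - 5\right)^{2}\right) - 556\right) = 15 \left(\left(8 + 4 \cdot 25^{2}\right) - 556\right) = 15 \left(\left(8 + 4 \cdot 625\right) - 556\right) = 15 \left(\left(8 + 2500\right) - 556\right) = 15 \left(2508 - 556\right) = 15 \cdot 1952 = 29280$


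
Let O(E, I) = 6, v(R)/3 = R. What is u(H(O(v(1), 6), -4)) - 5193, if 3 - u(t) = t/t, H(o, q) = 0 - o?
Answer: -5191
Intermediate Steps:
v(R) = 3*R
H(o, q) = -o
u(t) = 2 (u(t) = 3 - t/t = 3 - 1*1 = 3 - 1 = 2)
u(H(O(v(1), 6), -4)) - 5193 = 2 - 5193 = -5191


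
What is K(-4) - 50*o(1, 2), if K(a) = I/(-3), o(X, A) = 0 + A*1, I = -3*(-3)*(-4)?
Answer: -88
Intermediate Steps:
I = -36 (I = 9*(-4) = -36)
o(X, A) = A (o(X, A) = 0 + A = A)
K(a) = 12 (K(a) = -36/(-3) = -36*(-⅓) = 12)
K(-4) - 50*o(1, 2) = 12 - 50*2 = 12 - 100 = -88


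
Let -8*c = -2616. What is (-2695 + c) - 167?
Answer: -2535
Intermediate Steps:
c = 327 (c = -1/8*(-2616) = 327)
(-2695 + c) - 167 = (-2695 + 327) - 167 = -2368 - 167 = -2535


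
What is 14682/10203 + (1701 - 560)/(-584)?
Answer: -1022445/1986184 ≈ -0.51478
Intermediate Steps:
14682/10203 + (1701 - 560)/(-584) = 14682*(1/10203) + 1141*(-1/584) = 4894/3401 - 1141/584 = -1022445/1986184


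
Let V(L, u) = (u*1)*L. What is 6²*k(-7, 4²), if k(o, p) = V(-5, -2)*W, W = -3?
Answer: -1080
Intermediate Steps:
V(L, u) = L*u (V(L, u) = u*L = L*u)
k(o, p) = -30 (k(o, p) = -5*(-2)*(-3) = 10*(-3) = -30)
6²*k(-7, 4²) = 6²*(-30) = 36*(-30) = -1080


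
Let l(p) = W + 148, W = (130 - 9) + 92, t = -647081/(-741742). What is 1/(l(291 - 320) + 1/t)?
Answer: 647081/234337983 ≈ 0.0027613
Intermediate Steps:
t = 647081/741742 (t = -647081*(-1/741742) = 647081/741742 ≈ 0.87238)
W = 213 (W = 121 + 92 = 213)
l(p) = 361 (l(p) = 213 + 148 = 361)
1/(l(291 - 320) + 1/t) = 1/(361 + 1/(647081/741742)) = 1/(361 + 741742/647081) = 1/(234337983/647081) = 647081/234337983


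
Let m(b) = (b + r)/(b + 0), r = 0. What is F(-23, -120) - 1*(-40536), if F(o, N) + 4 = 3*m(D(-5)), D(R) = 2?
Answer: 40535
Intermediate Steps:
m(b) = 1 (m(b) = (b + 0)/(b + 0) = b/b = 1)
F(o, N) = -1 (F(o, N) = -4 + 3*1 = -4 + 3 = -1)
F(-23, -120) - 1*(-40536) = -1 - 1*(-40536) = -1 + 40536 = 40535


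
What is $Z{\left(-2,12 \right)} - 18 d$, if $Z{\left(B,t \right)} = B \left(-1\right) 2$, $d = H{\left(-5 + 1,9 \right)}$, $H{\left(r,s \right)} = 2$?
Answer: $-32$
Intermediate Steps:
$d = 2$
$Z{\left(B,t \right)} = - 2 B$ ($Z{\left(B,t \right)} = - B 2 = - 2 B$)
$Z{\left(-2,12 \right)} - 18 d = \left(-2\right) \left(-2\right) - 36 = 4 - 36 = -32$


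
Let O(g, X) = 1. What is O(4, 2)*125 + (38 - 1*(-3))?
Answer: 166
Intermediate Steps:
O(4, 2)*125 + (38 - 1*(-3)) = 1*125 + (38 - 1*(-3)) = 125 + (38 + 3) = 125 + 41 = 166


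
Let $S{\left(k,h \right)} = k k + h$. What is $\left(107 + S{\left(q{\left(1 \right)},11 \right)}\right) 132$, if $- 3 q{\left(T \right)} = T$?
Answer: $\frac{46772}{3} \approx 15591.0$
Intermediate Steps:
$q{\left(T \right)} = - \frac{T}{3}$
$S{\left(k,h \right)} = h + k^{2}$ ($S{\left(k,h \right)} = k^{2} + h = h + k^{2}$)
$\left(107 + S{\left(q{\left(1 \right)},11 \right)}\right) 132 = \left(107 + \left(11 + \left(\left(- \frac{1}{3}\right) 1\right)^{2}\right)\right) 132 = \left(107 + \left(11 + \left(- \frac{1}{3}\right)^{2}\right)\right) 132 = \left(107 + \left(11 + \frac{1}{9}\right)\right) 132 = \left(107 + \frac{100}{9}\right) 132 = \frac{1063}{9} \cdot 132 = \frac{46772}{3}$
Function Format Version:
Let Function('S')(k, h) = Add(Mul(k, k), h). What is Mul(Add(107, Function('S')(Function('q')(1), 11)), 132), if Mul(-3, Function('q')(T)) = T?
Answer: Rational(46772, 3) ≈ 15591.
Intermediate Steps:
Function('q')(T) = Mul(Rational(-1, 3), T)
Function('S')(k, h) = Add(h, Pow(k, 2)) (Function('S')(k, h) = Add(Pow(k, 2), h) = Add(h, Pow(k, 2)))
Mul(Add(107, Function('S')(Function('q')(1), 11)), 132) = Mul(Add(107, Add(11, Pow(Mul(Rational(-1, 3), 1), 2))), 132) = Mul(Add(107, Add(11, Pow(Rational(-1, 3), 2))), 132) = Mul(Add(107, Add(11, Rational(1, 9))), 132) = Mul(Add(107, Rational(100, 9)), 132) = Mul(Rational(1063, 9), 132) = Rational(46772, 3)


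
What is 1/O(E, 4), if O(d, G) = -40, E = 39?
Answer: -1/40 ≈ -0.025000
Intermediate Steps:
1/O(E, 4) = 1/(-40) = -1/40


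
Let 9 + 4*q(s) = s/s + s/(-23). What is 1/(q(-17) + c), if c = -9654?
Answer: -92/888335 ≈ -0.00010356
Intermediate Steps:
q(s) = -2 - s/92 (q(s) = -9/4 + (s/s + s/(-23))/4 = -9/4 + (1 + s*(-1/23))/4 = -9/4 + (1 - s/23)/4 = -9/4 + (¼ - s/92) = -2 - s/92)
1/(q(-17) + c) = 1/((-2 - 1/92*(-17)) - 9654) = 1/((-2 + 17/92) - 9654) = 1/(-167/92 - 9654) = 1/(-888335/92) = -92/888335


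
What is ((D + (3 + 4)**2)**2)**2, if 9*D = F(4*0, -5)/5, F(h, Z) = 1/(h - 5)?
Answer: 14769194784587776/2562890625 ≈ 5.7627e+6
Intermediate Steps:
F(h, Z) = 1/(-5 + h)
D = -1/225 (D = (1/((-5 + 4*0)*5))/9 = ((1/5)/(-5 + 0))/9 = ((1/5)/(-5))/9 = (-1/5*1/5)/9 = (1/9)*(-1/25) = -1/225 ≈ -0.0044444)
((D + (3 + 4)**2)**2)**2 = ((-1/225 + (3 + 4)**2)**2)**2 = ((-1/225 + 7**2)**2)**2 = ((-1/225 + 49)**2)**2 = ((11024/225)**2)**2 = (121528576/50625)**2 = 14769194784587776/2562890625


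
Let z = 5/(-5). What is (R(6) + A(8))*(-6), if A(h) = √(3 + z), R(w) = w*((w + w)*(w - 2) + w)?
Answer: -1944 - 6*√2 ≈ -1952.5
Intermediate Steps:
R(w) = w*(w + 2*w*(-2 + w)) (R(w) = w*((2*w)*(-2 + w) + w) = w*(2*w*(-2 + w) + w) = w*(w + 2*w*(-2 + w)))
z = -1 (z = 5*(-⅕) = -1)
A(h) = √2 (A(h) = √(3 - 1) = √2)
(R(6) + A(8))*(-6) = (6²*(-3 + 2*6) + √2)*(-6) = (36*(-3 + 12) + √2)*(-6) = (36*9 + √2)*(-6) = (324 + √2)*(-6) = -1944 - 6*√2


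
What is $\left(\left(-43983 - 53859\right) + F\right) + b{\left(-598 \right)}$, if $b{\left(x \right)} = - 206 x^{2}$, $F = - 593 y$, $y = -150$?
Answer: $-73675316$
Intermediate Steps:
$F = 88950$ ($F = \left(-593\right) \left(-150\right) = 88950$)
$\left(\left(-43983 - 53859\right) + F\right) + b{\left(-598 \right)} = \left(\left(-43983 - 53859\right) + 88950\right) - 206 \left(-598\right)^{2} = \left(-97842 + 88950\right) - 73666424 = -8892 - 73666424 = -73675316$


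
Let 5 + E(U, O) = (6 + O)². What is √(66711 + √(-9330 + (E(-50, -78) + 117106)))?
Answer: √(66711 + √112955) ≈ 258.93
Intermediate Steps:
E(U, O) = -5 + (6 + O)²
√(66711 + √(-9330 + (E(-50, -78) + 117106))) = √(66711 + √(-9330 + ((-5 + (6 - 78)²) + 117106))) = √(66711 + √(-9330 + ((-5 + (-72)²) + 117106))) = √(66711 + √(-9330 + ((-5 + 5184) + 117106))) = √(66711 + √(-9330 + (5179 + 117106))) = √(66711 + √(-9330 + 122285)) = √(66711 + √112955)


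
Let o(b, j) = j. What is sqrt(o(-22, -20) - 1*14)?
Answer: I*sqrt(34) ≈ 5.8309*I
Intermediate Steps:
sqrt(o(-22, -20) - 1*14) = sqrt(-20 - 1*14) = sqrt(-20 - 14) = sqrt(-34) = I*sqrt(34)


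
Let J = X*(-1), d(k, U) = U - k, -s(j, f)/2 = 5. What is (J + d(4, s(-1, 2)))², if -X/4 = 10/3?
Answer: 4/9 ≈ 0.44444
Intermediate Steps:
s(j, f) = -10 (s(j, f) = -2*5 = -10)
X = -40/3 ≈ -13.333
J = 40/3 (J = -40/3*(-1) = 40/3 ≈ 13.333)
(J + d(4, s(-1, 2)))² = (40/3 + (-10 - 1*4))² = (40/3 + (-10 - 4))² = (40/3 - 14)² = (-⅔)² = 4/9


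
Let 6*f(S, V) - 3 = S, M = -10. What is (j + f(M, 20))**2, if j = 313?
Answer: 3500641/36 ≈ 97240.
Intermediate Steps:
f(S, V) = 1/2 + S/6
(j + f(M, 20))**2 = (313 + (1/2 + (1/6)*(-10)))**2 = (313 + (1/2 - 5/3))**2 = (313 - 7/6)**2 = (1871/6)**2 = 3500641/36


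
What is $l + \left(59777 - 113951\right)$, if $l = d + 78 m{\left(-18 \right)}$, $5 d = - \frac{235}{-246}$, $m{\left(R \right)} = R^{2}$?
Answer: $- \frac{7109845}{246} \approx -28902.0$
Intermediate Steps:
$d = \frac{47}{246}$ ($d = \frac{\left(-235\right) \frac{1}{-246}}{5} = \frac{\left(-235\right) \left(- \frac{1}{246}\right)}{5} = \frac{1}{5} \cdot \frac{235}{246} = \frac{47}{246} \approx 0.19106$)
$l = \frac{6216959}{246}$ ($l = \frac{47}{246} + 78 \left(-18\right)^{2} = \frac{47}{246} + 78 \cdot 324 = \frac{47}{246} + 25272 = \frac{6216959}{246} \approx 25272.0$)
$l + \left(59777 - 113951\right) = \frac{6216959}{246} + \left(59777 - 113951\right) = \frac{6216959}{246} - 54174 = - \frac{7109845}{246}$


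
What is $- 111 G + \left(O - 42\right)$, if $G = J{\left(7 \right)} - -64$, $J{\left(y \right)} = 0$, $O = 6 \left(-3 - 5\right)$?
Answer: $-7194$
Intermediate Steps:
$O = -48$ ($O = 6 \left(-8\right) = -48$)
$G = 64$ ($G = 0 - -64 = 0 + 64 = 64$)
$- 111 G + \left(O - 42\right) = \left(-111\right) 64 - 90 = -7104 - 90 = -7194$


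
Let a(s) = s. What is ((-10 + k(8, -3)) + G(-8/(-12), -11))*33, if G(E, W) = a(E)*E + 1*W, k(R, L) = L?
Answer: -2332/3 ≈ -777.33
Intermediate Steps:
G(E, W) = W + E² (G(E, W) = E*E + 1*W = E² + W = W + E²)
((-10 + k(8, -3)) + G(-8/(-12), -11))*33 = ((-10 - 3) + (-11 + (-8/(-12))²))*33 = (-13 + (-11 + (-8*(-1/12))²))*33 = (-13 + (-11 + (⅔)²))*33 = (-13 + (-11 + 4/9))*33 = (-13 - 95/9)*33 = -212/9*33 = -2332/3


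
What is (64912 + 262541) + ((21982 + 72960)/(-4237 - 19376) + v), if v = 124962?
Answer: 10682780453/23613 ≈ 4.5241e+5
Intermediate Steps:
(64912 + 262541) + ((21982 + 72960)/(-4237 - 19376) + v) = (64912 + 262541) + ((21982 + 72960)/(-4237 - 19376) + 124962) = 327453 + (94942/(-23613) + 124962) = 327453 + (94942*(-1/23613) + 124962) = 327453 + (-94942/23613 + 124962) = 327453 + 2950632764/23613 = 10682780453/23613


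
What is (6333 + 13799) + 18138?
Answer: 38270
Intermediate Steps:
(6333 + 13799) + 18138 = 20132 + 18138 = 38270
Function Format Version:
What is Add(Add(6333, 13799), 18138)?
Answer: 38270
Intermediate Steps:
Add(Add(6333, 13799), 18138) = Add(20132, 18138) = 38270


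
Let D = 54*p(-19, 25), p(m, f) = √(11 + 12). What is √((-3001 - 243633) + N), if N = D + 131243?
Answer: √(-115391 + 54*√23) ≈ 339.31*I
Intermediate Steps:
p(m, f) = √23
D = 54*√23 ≈ 258.98
N = 131243 + 54*√23 (N = 54*√23 + 131243 = 131243 + 54*√23 ≈ 1.3150e+5)
√((-3001 - 243633) + N) = √((-3001 - 243633) + (131243 + 54*√23)) = √(-246634 + (131243 + 54*√23)) = √(-115391 + 54*√23)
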